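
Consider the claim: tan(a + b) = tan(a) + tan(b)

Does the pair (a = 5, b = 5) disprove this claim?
Yes

Substituting a = 5, b = 5:
LHS = tan(5 + 5) = tan(10) ≈ 0.6484
RHS = tan(5) + tan(5) = 2·tan(5) ≈ -6.761

Since LHS ≠ RHS, this pair disproves the claim.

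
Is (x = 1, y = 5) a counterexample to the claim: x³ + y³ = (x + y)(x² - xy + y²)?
Substituting x = 1, y = 5:
LHS = 1³ + 5³ = 126
RHS = (1 + 5)(1² - 1·5 + 5²) = 126

The sides agree, so this pair does not disprove the claim.

Answer: No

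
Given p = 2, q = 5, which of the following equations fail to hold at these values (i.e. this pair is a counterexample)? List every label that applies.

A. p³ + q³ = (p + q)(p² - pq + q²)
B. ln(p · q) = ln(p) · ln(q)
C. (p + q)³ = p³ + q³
Evaluating each claim at the given values:
A. LHS = 133, RHS = 133 → holds here (LHS = RHS)
B. LHS = ln(10) ≈ 2.303, RHS = ln(2)·ln(5) ≈ 1.116 → fails here (LHS ≠ RHS)
C. LHS = 343, RHS = 133 → fails here (LHS ≠ RHS)

Answer: B, C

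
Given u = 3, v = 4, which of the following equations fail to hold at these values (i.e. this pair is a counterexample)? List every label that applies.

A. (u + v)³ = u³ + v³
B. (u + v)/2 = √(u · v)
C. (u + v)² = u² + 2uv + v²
Evaluating each claim at the given values:
A. LHS = 343, RHS = 91 → fails here (LHS ≠ RHS)
B. LHS = 7/2, RHS = 2·√(3) ≈ 3.464 → fails here (LHS ≠ RHS)
C. LHS = 49, RHS = 49 → holds here (LHS = RHS)

Answer: A, B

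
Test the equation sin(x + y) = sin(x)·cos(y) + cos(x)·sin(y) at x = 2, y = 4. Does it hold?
Holds

Substituting x = 2, y = 4:

LHS = sin(2 + 4) = sin(6) ≈ -0.2794
RHS = sin(2)·cos(4) + cos(2)·sin(4) = sin(2)·cos(4) + sin(4)·cos(2) ≈ -0.2794

LHS = RHS, so the equation holds at this point.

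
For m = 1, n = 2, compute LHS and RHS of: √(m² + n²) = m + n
LHS = √(1² + 2²) = √(5) ≈ 2.236
RHS = 1 + 2 = 3

LHS ≠ RHS (they differ by about 0.7639), so the equation does not hold here.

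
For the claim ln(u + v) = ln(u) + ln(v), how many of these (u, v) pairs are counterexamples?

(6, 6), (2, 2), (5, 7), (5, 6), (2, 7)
Testing each pair:
(6, 6): LHS = ln(12) ≈ 2.485, RHS = 2·ln(6) ≈ 3.584 → counterexample
(2, 2): LHS = ln(4) ≈ 1.386, RHS = 2·ln(2) ≈ 1.386 → satisfies claim
(5, 7): LHS = ln(12) ≈ 2.485, RHS = ln(5) + ln(7) ≈ 3.555 → counterexample
(5, 6): LHS = ln(11) ≈ 2.398, RHS = ln(5) + ln(6) ≈ 3.401 → counterexample
(2, 7): LHS = ln(9) ≈ 2.197, RHS = ln(2) + ln(7) ≈ 2.639 → counterexample

That makes 4 counterexamples.

Answer: 4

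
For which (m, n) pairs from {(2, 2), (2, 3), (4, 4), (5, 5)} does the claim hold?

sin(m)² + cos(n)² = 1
(2, 2), (4, 4), (5, 5)

Testing each pair:
(2, 2): LHS = cos(2)² + sin(2)² = 1, RHS = 1 → holds
(2, 3): LHS = sin(2)² + cos(3)² ≈ 1.807, RHS = 1 → fails
(4, 4): LHS = cos(4)² + sin(4)² = 1, RHS = 1 → holds
(5, 5): LHS = cos(5)² + sin(5)² = 1, RHS = 1 → holds

3 of 4 pairs satisfy the claim.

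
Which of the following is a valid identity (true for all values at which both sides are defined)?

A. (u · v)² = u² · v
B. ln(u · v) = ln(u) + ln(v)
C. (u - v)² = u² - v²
A: fails at (2, 7) — LHS = 196, RHS = 28.
B: holds — e.g. at (3, 4), both sides equal ln(12) ≈ 2.485.
C: fails at (0, 1) — LHS = 1, RHS = -1.

Answer: B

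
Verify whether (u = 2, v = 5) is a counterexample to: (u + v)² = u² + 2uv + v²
Substituting u = 2, v = 5:
LHS = (2 + 5)² = 49
RHS = 2² + 2·2·5 + 5² = 49

The sides agree, so this pair does not disprove the claim.

Answer: No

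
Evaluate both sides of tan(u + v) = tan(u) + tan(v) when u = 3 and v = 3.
LHS = tan(3 + 3) = tan(6) ≈ -0.291
RHS = tan(3) + tan(3) = 2·tan(3) ≈ -0.2851

LHS ≠ RHS (they differ by about 0.005913), so the equation does not hold here.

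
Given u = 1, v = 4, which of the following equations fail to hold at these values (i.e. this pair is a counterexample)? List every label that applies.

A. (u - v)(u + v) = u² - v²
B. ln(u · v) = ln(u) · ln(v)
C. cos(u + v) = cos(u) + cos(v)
Evaluating each claim at the given values:
A. LHS = -15, RHS = -15 → holds here (LHS = RHS)
B. LHS = ln(4) ≈ 1.386, RHS = 0 → fails here (LHS ≠ RHS)
C. LHS = cos(5) ≈ 0.2837, RHS = cos(4) + cos(1) ≈ -0.1133 → fails here (LHS ≠ RHS)

Answer: B, C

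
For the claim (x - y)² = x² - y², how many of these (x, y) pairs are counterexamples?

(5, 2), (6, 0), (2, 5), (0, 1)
3

Testing each pair:
(5, 2): LHS = 9, RHS = 21 → counterexample
(6, 0): LHS = 36, RHS = 36 → satisfies claim
(2, 5): LHS = 9, RHS = -21 → counterexample
(0, 1): LHS = 1, RHS = -1 → counterexample

That makes 3 counterexamples.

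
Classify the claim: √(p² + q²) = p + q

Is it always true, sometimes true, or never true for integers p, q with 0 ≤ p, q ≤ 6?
It holds at (p, q) = (2, 0) (both sides equal 2), but fails at (p, q) = (6, 2) (LHS = 2·√(10) ≈ 6.325, RHS = 8).

Answer: Sometimes true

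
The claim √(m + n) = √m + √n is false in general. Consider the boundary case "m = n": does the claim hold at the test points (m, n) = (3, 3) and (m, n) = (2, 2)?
No, fails at both test points

At (3, 3): LHS = √(6) ≈ 2.449 ≠ RHS = 2·√(3) ≈ 3.464
At (2, 2): LHS = 2 ≠ RHS = 2·√(2) ≈ 2.828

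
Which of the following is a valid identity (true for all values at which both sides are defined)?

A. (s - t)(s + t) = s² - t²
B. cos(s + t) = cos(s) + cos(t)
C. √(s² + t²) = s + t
A: holds — e.g. at (4, 6), both sides equal -20.
B: fails at (1, 4) — LHS = cos(5) ≈ 0.2837, RHS = cos(4) + cos(1) ≈ -0.1133.
C: fails at (2, 4) — LHS = 2·√(5) ≈ 4.472, RHS = 6.

Answer: A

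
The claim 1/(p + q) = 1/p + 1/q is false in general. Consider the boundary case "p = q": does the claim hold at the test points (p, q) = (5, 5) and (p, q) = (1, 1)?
At (5, 5): LHS = 1/10 ≠ RHS = 2/5
At (1, 1): LHS = 1/2 ≠ RHS = 2

Answer: No, fails at both test points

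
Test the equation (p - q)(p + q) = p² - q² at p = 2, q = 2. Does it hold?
Substituting p = 2, q = 2:

LHS = (2 - 2)(2 + 2) = 0
RHS = 2² - 2² = 0

LHS = RHS, so the equation holds at this point.

Answer: Holds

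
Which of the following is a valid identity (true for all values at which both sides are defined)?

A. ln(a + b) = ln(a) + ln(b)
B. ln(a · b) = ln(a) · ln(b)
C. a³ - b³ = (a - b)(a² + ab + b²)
C

A: fails at (3, 5) — LHS = ln(8) ≈ 2.079, RHS = ln(3) + ln(5) ≈ 2.708.
B: fails at (3, 5) — LHS = ln(15) ≈ 2.708, RHS = ln(3)·ln(5) ≈ 1.768.
C: holds — e.g. at (1, 2), both sides equal -7.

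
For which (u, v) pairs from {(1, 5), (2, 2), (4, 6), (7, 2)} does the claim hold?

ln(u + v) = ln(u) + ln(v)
(2, 2)

Testing each pair:
(1, 5): LHS = ln(6) ≈ 1.792, RHS = ln(5) ≈ 1.609 → fails
(2, 2): LHS = ln(4) ≈ 1.386, RHS = 2·ln(2) ≈ 1.386 → holds
(4, 6): LHS = ln(10) ≈ 2.303, RHS = ln(4) + ln(6) ≈ 3.178 → fails
(7, 2): LHS = ln(9) ≈ 2.197, RHS = ln(2) + ln(7) ≈ 2.639 → fails

1 of 4 pairs satisfies the claim.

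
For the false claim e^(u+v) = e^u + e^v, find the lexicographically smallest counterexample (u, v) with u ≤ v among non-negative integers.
Substituting (0, 0) into the claim:
LHS = e^(0+0) = 1
RHS = e^0 + e^0 = 2

Since LHS ≠ RHS, this pair disproves the claim, and no lexicographically smaller pair (u ≤ v, non-negative integers) does.

For instance (5, 7) is also a counterexample (LHS = e^12 ≈ 162754.8, RHS = e^5 + e^7 ≈ 1245), but it's lexicographically larger.

Answer: (u, v) = (0, 0)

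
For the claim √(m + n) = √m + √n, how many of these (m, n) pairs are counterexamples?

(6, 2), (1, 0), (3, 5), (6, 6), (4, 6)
4

Testing each pair:
(6, 2): LHS = 2·√(2) ≈ 2.828, RHS = √(2) + √(6) ≈ 3.864 → counterexample
(1, 0): LHS = 1, RHS = 1 → satisfies claim
(3, 5): LHS = 2·√(2) ≈ 2.828, RHS = √(3) + √(5) ≈ 3.968 → counterexample
(6, 6): LHS = 2·√(3) ≈ 3.464, RHS = 2·√(6) ≈ 4.899 → counterexample
(4, 6): LHS = √(10) ≈ 3.162, RHS = 2 + √(6) ≈ 4.449 → counterexample

That makes 4 counterexamples.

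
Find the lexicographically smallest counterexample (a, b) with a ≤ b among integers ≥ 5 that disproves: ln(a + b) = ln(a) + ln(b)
Substituting (5, 5) into the claim:
LHS = ln(5 + 5) = ln(10) ≈ 2.303
RHS = ln(5) + ln(5) = 2·ln(5) ≈ 3.219

Since LHS ≠ RHS, this pair disproves the claim, and no lexicographically smaller pair (a ≤ b, integers ≥ 5) does.

For instance (8, 11) is also a counterexample (LHS = ln(19) ≈ 2.944, RHS = ln(8) + ln(11) ≈ 4.477), but it's lexicographically larger.

Answer: (a, b) = (5, 5)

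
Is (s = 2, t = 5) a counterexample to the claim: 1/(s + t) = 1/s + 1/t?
Yes

Substituting s = 2, t = 5:
LHS = 1/(2 + 5) = 1/7
RHS = 1/2 + 1/5 = 7/10

Since LHS ≠ RHS, this pair disproves the claim.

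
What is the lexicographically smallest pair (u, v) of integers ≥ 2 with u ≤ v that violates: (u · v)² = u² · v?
(u, v) = (2, 2)

Substituting (2, 2) into the claim:
LHS = (2 · 2)² = 16
RHS = 2² · 2 = 8

Since LHS ≠ RHS, this pair disproves the claim, and no lexicographically smaller pair (u ≤ v, integers ≥ 2) does.

For instance (8, 8) is also a counterexample (LHS = 4096, RHS = 512), but it's lexicographically larger.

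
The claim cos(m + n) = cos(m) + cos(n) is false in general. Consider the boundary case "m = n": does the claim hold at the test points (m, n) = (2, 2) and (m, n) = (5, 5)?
At (2, 2): LHS = cos(4) ≈ -0.6536 ≠ RHS = 2·cos(2) ≈ -0.8323
At (5, 5): LHS = cos(10) ≈ -0.8391 ≠ RHS = 2·cos(5) ≈ 0.5673

Answer: No, fails at both test points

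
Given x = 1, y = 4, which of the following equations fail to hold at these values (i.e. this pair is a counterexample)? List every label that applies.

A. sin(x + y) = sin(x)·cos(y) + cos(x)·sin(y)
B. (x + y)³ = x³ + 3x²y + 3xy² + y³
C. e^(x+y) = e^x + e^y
Evaluating each claim at the given values:
A. LHS = sin(5) ≈ -0.9589, RHS = sin(1)·cos(4) + sin(4)·cos(1) ≈ -0.9589 → holds here (LHS = RHS)
B. LHS = 125, RHS = 125 → holds here (LHS = RHS)
C. LHS = e^5 ≈ 148.4, RHS = e + e^4 ≈ 57.32 → fails here (LHS ≠ RHS)

Answer: C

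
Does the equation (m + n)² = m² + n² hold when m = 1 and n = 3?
Fails

Substituting m = 1, n = 3:

LHS = (1 + 3)² = 16
RHS = 1² + 3² = 10

LHS ≠ RHS, so the equation does not hold at this point.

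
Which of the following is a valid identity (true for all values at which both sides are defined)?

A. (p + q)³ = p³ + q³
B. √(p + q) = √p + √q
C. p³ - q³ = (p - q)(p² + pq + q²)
C

A: fails at (3, 7) — LHS = 1000, RHS = 370.
B: fails at (3, 5) — LHS = 2·√(2) ≈ 2.828, RHS = √(3) + √(5) ≈ 3.968.
C: holds — e.g. at (2, 7), both sides equal -335.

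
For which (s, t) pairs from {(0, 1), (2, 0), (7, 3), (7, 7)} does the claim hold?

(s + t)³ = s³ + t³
Testing each pair:
(0, 1): LHS = 1, RHS = 1 → holds
(2, 0): LHS = 8, RHS = 8 → holds
(7, 3): LHS = 1000, RHS = 370 → fails
(7, 7): LHS = 2744, RHS = 686 → fails

2 of 4 pairs satisfy the claim.

Answer: (0, 1), (2, 0)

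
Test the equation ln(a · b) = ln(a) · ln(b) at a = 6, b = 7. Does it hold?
Substituting a = 6, b = 7:

LHS = ln(6 · 7) = ln(42) ≈ 3.738
RHS = ln(6) · ln(7) ≈ 3.487

LHS ≠ RHS, so the equation does not hold at this point.

Answer: Fails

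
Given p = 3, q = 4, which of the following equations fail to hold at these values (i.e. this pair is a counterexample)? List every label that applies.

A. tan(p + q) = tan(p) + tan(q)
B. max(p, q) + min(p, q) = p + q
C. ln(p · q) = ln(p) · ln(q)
Evaluating each claim at the given values:
A. LHS = tan(7) ≈ 0.8714, RHS = tan(3) + tan(4) ≈ 1.015 → fails here (LHS ≠ RHS)
B. LHS = 7, RHS = 7 → holds here (LHS = RHS)
C. LHS = ln(12) ≈ 2.485, RHS = ln(3)·ln(4) ≈ 1.523 → fails here (LHS ≠ RHS)

Answer: A, C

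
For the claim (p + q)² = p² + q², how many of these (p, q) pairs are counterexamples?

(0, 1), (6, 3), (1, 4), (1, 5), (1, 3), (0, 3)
4

Testing each pair:
(0, 1): LHS = 1, RHS = 1 → satisfies claim
(6, 3): LHS = 81, RHS = 45 → counterexample
(1, 4): LHS = 25, RHS = 17 → counterexample
(1, 5): LHS = 36, RHS = 26 → counterexample
(1, 3): LHS = 16, RHS = 10 → counterexample
(0, 3): LHS = 9, RHS = 9 → satisfies claim

That makes 4 counterexamples.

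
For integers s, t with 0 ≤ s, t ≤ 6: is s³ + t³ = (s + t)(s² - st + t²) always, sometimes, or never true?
Always true

The identity holds for every pair in the range. For instance at (s, t) = (3, 3): both sides equal 54.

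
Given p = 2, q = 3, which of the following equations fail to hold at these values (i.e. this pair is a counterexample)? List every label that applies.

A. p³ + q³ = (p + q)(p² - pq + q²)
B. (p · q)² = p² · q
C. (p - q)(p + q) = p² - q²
B

Evaluating each claim at the given values:
A. LHS = 35, RHS = 35 → holds here (LHS = RHS)
B. LHS = 36, RHS = 12 → fails here (LHS ≠ RHS)
C. LHS = -5, RHS = -5 → holds here (LHS = RHS)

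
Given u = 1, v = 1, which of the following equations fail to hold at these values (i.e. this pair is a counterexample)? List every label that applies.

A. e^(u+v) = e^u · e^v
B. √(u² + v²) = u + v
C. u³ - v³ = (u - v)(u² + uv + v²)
B

Evaluating each claim at the given values:
A. LHS = e^2 ≈ 7.389, RHS = e^2 ≈ 7.389 → holds here (LHS = RHS)
B. LHS = √(2) ≈ 1.414, RHS = 2 → fails here (LHS ≠ RHS)
C. LHS = 0, RHS = 0 → holds here (LHS = RHS)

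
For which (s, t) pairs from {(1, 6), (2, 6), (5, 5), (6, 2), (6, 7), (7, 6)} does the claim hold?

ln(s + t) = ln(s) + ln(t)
Testing each pair:
(1, 6): LHS = ln(7) ≈ 1.946, RHS = ln(6) ≈ 1.792 → fails
(2, 6): LHS = ln(8) ≈ 2.079, RHS = ln(2) + ln(6) ≈ 2.485 → fails
(5, 5): LHS = ln(10) ≈ 2.303, RHS = 2·ln(5) ≈ 3.219 → fails
(6, 2): LHS = ln(8) ≈ 2.079, RHS = ln(2) + ln(6) ≈ 2.485 → fails
(6, 7): LHS = ln(13) ≈ 2.565, RHS = ln(6) + ln(7) ≈ 3.738 → fails
(7, 6): LHS = ln(13) ≈ 2.565, RHS = ln(6) + ln(7) ≈ 3.738 → fails

No pair satisfies the claim.

Answer: None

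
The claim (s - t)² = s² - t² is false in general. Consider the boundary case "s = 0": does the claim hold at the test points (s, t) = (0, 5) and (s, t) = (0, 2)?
No, fails at both test points

At (0, 5): LHS = 25 ≠ RHS = -25
At (0, 2): LHS = 4 ≠ RHS = -4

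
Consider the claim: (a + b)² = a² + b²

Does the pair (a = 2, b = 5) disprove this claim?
Substituting a = 2, b = 5:
LHS = (2 + 5)² = 49
RHS = 2² + 5² = 29

Since LHS ≠ RHS, this pair disproves the claim.

Answer: Yes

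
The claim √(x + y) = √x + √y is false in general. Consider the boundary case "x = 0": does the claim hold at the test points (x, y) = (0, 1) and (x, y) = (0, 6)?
At (0, 1): LHS = 1, RHS = 1 → equal
At (0, 6): LHS = √(6) ≈ 2.449, RHS = √(6) ≈ 2.449 → equal

So the claim does hold at both of these boundary points, even though it is not an identity.

Answer: Yes, holds at both test points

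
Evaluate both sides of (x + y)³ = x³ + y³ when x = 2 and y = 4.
LHS = (2 + 4)³ = 216
RHS = 2³ + 4³ = 72

LHS ≠ RHS, so the equation does not hold here.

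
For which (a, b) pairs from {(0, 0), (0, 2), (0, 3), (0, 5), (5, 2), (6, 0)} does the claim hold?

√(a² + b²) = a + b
Testing each pair:
(0, 0): LHS = 0, RHS = 0 → holds
(0, 2): LHS = 2, RHS = 2 → holds
(0, 3): LHS = 3, RHS = 3 → holds
(0, 5): LHS = 5, RHS = 5 → holds
(5, 2): LHS = √(29) ≈ 5.385, RHS = 7 → fails
(6, 0): LHS = 6, RHS = 6 → holds

5 of 6 pairs satisfy the claim.

Answer: (0, 0), (0, 2), (0, 3), (0, 5), (6, 0)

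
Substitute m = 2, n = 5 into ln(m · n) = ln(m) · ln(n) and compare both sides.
LHS = ln(2 · 5) = ln(10) ≈ 2.303
RHS = ln(2) · ln(5) ≈ 1.116

LHS ≠ RHS (they differ by about 1.187), so the equation does not hold here.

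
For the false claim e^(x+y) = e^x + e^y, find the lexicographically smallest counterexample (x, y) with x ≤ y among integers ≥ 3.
(x, y) = (3, 3)

Substituting (3, 3) into the claim:
LHS = e^(3+3) = e^6 ≈ 403.4
RHS = e^3 + e^3 = 2·e^3 ≈ 40.17

Since LHS ≠ RHS, this pair disproves the claim, and no lexicographically smaller pair (x ≤ y, integers ≥ 3) does.

For instance (4, 6) is also a counterexample (LHS = e^10 ≈ 22026.5, RHS = e^4 + e^6 ≈ 458), but it's lexicographically larger.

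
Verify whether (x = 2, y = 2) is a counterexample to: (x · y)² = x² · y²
Substituting x = 2, y = 2:
LHS = (2 · 2)² = 16
RHS = 2² · 2² = 16

The sides agree, so this pair does not disprove the claim.

Answer: No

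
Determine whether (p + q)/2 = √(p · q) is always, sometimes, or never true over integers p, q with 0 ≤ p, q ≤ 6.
It holds at (p, q) = (1, 1) (both sides equal 1), but fails at (p, q) = (6, 1) (LHS = 7/2, RHS = √(6) ≈ 2.449).

Answer: Sometimes true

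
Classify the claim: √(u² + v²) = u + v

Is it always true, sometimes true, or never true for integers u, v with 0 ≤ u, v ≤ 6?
It holds at (u, v) = (0, 3) (both sides equal 3), but fails at (u, v) = (1, 2) (LHS = √(5) ≈ 2.236, RHS = 3).

Answer: Sometimes true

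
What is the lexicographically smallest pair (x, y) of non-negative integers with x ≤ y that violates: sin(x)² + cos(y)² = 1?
Substituting (0, 1) into the claim:
LHS = sin(0)² + cos(1)² = cos(1)² ≈ 0.2919
RHS = 1

Since LHS ≠ RHS, this pair disproves the claim, and no lexicographically smaller pair (x ≤ y, non-negative integers) does.

For instance (1, 4) is also a counterexample (LHS = cos(4)² + sin(1)² ≈ 1.135, RHS = 1), but it's lexicographically larger.

Answer: (x, y) = (0, 1)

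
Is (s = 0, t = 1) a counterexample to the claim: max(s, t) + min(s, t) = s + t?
Substituting s = 0, t = 1:
LHS = max(0, 1) + min(0, 1) = 1
RHS = 0 + 1 = 1

The sides agree, so this pair does not disprove the claim.

Answer: No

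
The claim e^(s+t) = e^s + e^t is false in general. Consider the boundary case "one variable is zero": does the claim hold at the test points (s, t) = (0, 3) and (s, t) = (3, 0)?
At (0, 3): LHS = e^3 ≈ 20.09 ≠ RHS = 1 + e^3 ≈ 21.09
At (3, 0): LHS = e^3 ≈ 20.09 ≠ RHS = 1 + e^3 ≈ 21.09

Answer: No, fails at both test points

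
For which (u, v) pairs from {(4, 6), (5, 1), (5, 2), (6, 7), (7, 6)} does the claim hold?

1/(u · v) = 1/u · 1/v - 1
Testing each pair:
(4, 6): LHS = 1/24, RHS = -23/24 → fails
(5, 1): LHS = 1/5, RHS = -4/5 → fails
(5, 2): LHS = 1/10, RHS = -9/10 → fails
(6, 7): LHS = 1/42, RHS = -41/42 → fails
(7, 6): LHS = 1/42, RHS = -41/42 → fails

No pair satisfies the claim.

Answer: None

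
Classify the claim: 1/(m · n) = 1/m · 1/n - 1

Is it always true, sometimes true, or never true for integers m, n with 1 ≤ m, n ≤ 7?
Never true

The claim fails for every pair in the range. For instance at (m, n) = (1, 4): LHS = 1/4, RHS = -3/4.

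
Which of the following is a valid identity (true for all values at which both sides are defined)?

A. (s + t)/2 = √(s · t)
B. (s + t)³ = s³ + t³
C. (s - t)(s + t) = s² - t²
C

A: fails at (6, 7) — LHS = 13/2, RHS = √(42) ≈ 6.481.
B: fails at (1, 5) — LHS = 216, RHS = 126.
C: holds — e.g. at (1, 2), both sides equal -3.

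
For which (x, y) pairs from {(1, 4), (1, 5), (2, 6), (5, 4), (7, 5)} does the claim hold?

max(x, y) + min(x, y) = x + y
Testing each pair:
(1, 4): LHS = 5, RHS = 5 → holds
(1, 5): LHS = 6, RHS = 6 → holds
(2, 6): LHS = 8, RHS = 8 → holds
(5, 4): LHS = 9, RHS = 9 → holds
(7, 5): LHS = 12, RHS = 12 → holds

Every pair satisfies the claim.

Answer: All pairs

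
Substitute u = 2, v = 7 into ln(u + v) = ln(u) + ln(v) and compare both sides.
LHS = ln(2 + 7) = ln(9) ≈ 2.197
RHS = ln(2) + ln(7) ≈ 2.639

LHS ≠ RHS (they differ by about 0.4418), so the equation does not hold here.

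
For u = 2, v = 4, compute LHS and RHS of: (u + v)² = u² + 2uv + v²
LHS = (2 + 4)² = 36
RHS = 2² + 2·2·4 + 4² = 36

LHS = RHS: the two sides agree.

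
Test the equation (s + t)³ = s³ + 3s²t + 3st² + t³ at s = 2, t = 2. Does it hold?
Holds

Substituting s = 2, t = 2:

LHS = (2 + 2)³ = 64
RHS = 2³ + 3·2²·2 + 3·2·2² + 2³ = 64

LHS = RHS, so the equation holds at this point.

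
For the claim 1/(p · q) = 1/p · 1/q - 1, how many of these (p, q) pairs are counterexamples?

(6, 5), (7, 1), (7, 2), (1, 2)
4

Testing each pair:
(6, 5): LHS = 1/30, RHS = -29/30 → counterexample
(7, 1): LHS = 1/7, RHS = -6/7 → counterexample
(7, 2): LHS = 1/14, RHS = -13/14 → counterexample
(1, 2): LHS = 1/2, RHS = -1/2 → counterexample

That makes 4 counterexamples.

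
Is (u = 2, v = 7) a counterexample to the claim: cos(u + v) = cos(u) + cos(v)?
Yes

Substituting u = 2, v = 7:
LHS = cos(2 + 7) = cos(9) ≈ -0.9111
RHS = cos(2) + cos(7) ≈ 0.3378

Since LHS ≠ RHS, this pair disproves the claim.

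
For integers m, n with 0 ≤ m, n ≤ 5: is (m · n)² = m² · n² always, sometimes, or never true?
The identity holds for every pair in the range. For instance at (m, n) = (1, 0): both sides equal 0.

Answer: Always true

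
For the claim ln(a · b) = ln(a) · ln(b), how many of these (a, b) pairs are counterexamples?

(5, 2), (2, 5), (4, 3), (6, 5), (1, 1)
Testing each pair:
(5, 2): LHS = ln(10) ≈ 2.303, RHS = ln(2)·ln(5) ≈ 1.116 → counterexample
(2, 5): LHS = ln(10) ≈ 2.303, RHS = ln(2)·ln(5) ≈ 1.116 → counterexample
(4, 3): LHS = ln(12) ≈ 2.485, RHS = ln(3)·ln(4) ≈ 1.523 → counterexample
(6, 5): LHS = ln(30) ≈ 3.401, RHS = ln(5)·ln(6) ≈ 2.884 → counterexample
(1, 1): LHS = 0, RHS = 0 → satisfies claim

That makes 4 counterexamples.

Answer: 4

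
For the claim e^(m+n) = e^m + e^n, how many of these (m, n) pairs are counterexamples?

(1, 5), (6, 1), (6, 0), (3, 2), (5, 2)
5

Testing each pair:
(1, 5): LHS = e^6 ≈ 403.4, RHS = e + e^5 ≈ 151.1 → counterexample
(6, 1): LHS = e^7 ≈ 1097, RHS = e + e^6 ≈ 406.1 → counterexample
(6, 0): LHS = e^6 ≈ 403.4, RHS = 1 + e^6 ≈ 404.4 → counterexample
(3, 2): LHS = e^5 ≈ 148.4, RHS = e^2 + e^3 ≈ 27.47 → counterexample
(5, 2): LHS = e^7 ≈ 1097, RHS = e^2 + e^5 ≈ 155.8 → counterexample

That makes 5 counterexamples.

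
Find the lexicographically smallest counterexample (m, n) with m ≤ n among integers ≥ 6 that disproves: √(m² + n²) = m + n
Substituting (6, 6) into the claim:
LHS = √(6² + 6²) = 6·√(2) ≈ 8.485
RHS = 6 + 6 = 12

Since LHS ≠ RHS, this pair disproves the claim, and no lexicographically smaller pair (m ≤ n, integers ≥ 6) does.

For instance (8, 13) is also a counterexample (LHS = √(233) ≈ 15.26, RHS = 21), but it's lexicographically larger.

Answer: (m, n) = (6, 6)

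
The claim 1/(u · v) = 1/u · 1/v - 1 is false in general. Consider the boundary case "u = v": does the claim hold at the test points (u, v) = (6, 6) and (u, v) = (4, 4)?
No, fails at both test points

At (6, 6): LHS = 1/36 ≠ RHS = -35/36
At (4, 4): LHS = 1/16 ≠ RHS = -15/16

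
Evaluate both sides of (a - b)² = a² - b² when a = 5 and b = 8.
LHS = (5 - 8)² = 9
RHS = 5² - 8² = -39

LHS ≠ RHS, so the equation does not hold here.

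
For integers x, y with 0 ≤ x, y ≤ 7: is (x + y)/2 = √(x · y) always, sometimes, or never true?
Sometimes true

It holds at (x, y) = (7, 7) (both sides equal 7), but fails at (x, y) = (5, 1) (LHS = 3, RHS = √(5) ≈ 2.236).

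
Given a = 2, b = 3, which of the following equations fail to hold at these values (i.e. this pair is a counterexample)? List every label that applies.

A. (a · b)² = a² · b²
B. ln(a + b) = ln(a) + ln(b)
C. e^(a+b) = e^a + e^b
B, C

Evaluating each claim at the given values:
A. LHS = 36, RHS = 36 → holds here (LHS = RHS)
B. LHS = ln(5) ≈ 1.609, RHS = ln(2) + ln(3) ≈ 1.792 → fails here (LHS ≠ RHS)
C. LHS = e^5 ≈ 148.4, RHS = e^2 + e^3 ≈ 27.47 → fails here (LHS ≠ RHS)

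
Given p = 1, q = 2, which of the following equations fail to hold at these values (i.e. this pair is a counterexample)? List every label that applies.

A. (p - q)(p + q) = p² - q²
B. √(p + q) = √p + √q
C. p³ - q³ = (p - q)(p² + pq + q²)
Evaluating each claim at the given values:
A. LHS = -3, RHS = -3 → holds here (LHS = RHS)
B. LHS = √(3) ≈ 1.732, RHS = 1 + √(2) ≈ 2.414 → fails here (LHS ≠ RHS)
C. LHS = -7, RHS = -7 → holds here (LHS = RHS)

Answer: B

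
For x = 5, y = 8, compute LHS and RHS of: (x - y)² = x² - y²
LHS = (5 - 8)² = 9
RHS = 5² - 8² = -39

LHS ≠ RHS, so the equation does not hold here.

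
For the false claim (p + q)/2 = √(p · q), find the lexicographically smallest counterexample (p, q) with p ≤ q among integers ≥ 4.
At (4, 4): both sides equal 4, so it holds there.

Substituting (4, 5) into the claim:
LHS = (4 + 5)/2 = 9/2
RHS = √(4 · 5) = 2·√(5) ≈ 4.472

Since LHS ≠ RHS, this pair disproves the claim, and no lexicographically smaller pair (p ≤ q, integers ≥ 4) does.

For instance (8, 10) is also a counterexample (LHS = 9, RHS = 4·√(5) ≈ 8.944), but it's lexicographically larger.

Answer: (p, q) = (4, 5)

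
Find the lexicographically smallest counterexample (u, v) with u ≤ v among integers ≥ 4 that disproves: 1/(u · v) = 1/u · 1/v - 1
Substituting (4, 4) into the claim:
LHS = 1/(4 · 4) = 1/16
RHS = 1/4 · 1/4 - 1 = -15/16

Since LHS ≠ RHS, this pair disproves the claim, and no lexicographically smaller pair (u ≤ v, integers ≥ 4) does.

For instance (7, 10) is also a counterexample (LHS = 1/70, RHS = -69/70), but it's lexicographically larger.

Answer: (u, v) = (4, 4)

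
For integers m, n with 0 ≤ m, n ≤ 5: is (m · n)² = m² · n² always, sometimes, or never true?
Always true

The identity holds for every pair in the range. For instance at (m, n) = (5, 4): both sides equal 400.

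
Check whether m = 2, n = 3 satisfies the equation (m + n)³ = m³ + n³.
Substituting m = 2, n = 3:

LHS = (2 + 3)³ = 125
RHS = 2³ + 3³ = 35

LHS ≠ RHS, so the equation does not hold at this point.

Answer: Fails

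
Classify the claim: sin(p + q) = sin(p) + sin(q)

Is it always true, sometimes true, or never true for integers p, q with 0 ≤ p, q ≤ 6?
Sometimes true

It holds at (p, q) = (0, 5) (both sides equal sin(5) ≈ -0.9589), but fails at (p, q) = (5, 5) (LHS = sin(10) ≈ -0.544, RHS = 2·sin(5) ≈ -1.918).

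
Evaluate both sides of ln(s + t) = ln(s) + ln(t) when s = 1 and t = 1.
LHS = ln(1 + 1) = ln(2) ≈ 0.6931
RHS = ln(1) + ln(1) = 0

LHS ≠ RHS (they differ by about 0.6931), so the equation does not hold here.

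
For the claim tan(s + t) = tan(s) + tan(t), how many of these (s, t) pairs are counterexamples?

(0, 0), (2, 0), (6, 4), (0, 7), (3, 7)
Testing each pair:
(0, 0): LHS = 0, RHS = 0 → satisfies claim
(2, 0): LHS = tan(2) ≈ -2.185, RHS = tan(2) ≈ -2.185 → satisfies claim
(6, 4): LHS = tan(10) ≈ 0.6484, RHS = tan(6) + tan(4) ≈ 0.8668 → counterexample
(0, 7): LHS = tan(7) ≈ 0.8714, RHS = tan(7) ≈ 0.8714 → satisfies claim
(3, 7): LHS = tan(10) ≈ 0.6484, RHS = tan(3) + tan(7) ≈ 0.7289 → counterexample

That makes 2 counterexamples.

Answer: 2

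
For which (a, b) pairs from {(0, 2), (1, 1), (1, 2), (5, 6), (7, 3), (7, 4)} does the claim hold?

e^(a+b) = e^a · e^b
Testing each pair:
(0, 2): LHS = e^2 ≈ 7.389, RHS = e^2 ≈ 7.389 → holds
(1, 1): LHS = e^2 ≈ 7.389, RHS = e^2 ≈ 7.389 → holds
(1, 2): LHS = e^3 ≈ 20.09, RHS = e^3 ≈ 20.09 → holds
(5, 6): LHS = e^11 ≈ 59874.1, RHS = e^11 ≈ 59874.1 → holds
(7, 3): LHS = e^10 ≈ 22026.5, RHS = e^10 ≈ 22026.5 → holds
(7, 4): LHS = e^11 ≈ 59874.1, RHS = e^11 ≈ 59874.1 → holds

Every pair satisfies the claim.

Answer: All pairs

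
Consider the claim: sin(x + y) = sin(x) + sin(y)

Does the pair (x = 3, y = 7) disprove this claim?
Substituting x = 3, y = 7:
LHS = sin(3 + 7) = sin(10) ≈ -0.544
RHS = sin(3) + sin(7) ≈ 0.7981

Since LHS ≠ RHS, this pair disproves the claim.

Answer: Yes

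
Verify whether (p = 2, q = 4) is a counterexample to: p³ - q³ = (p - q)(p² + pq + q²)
No

Substituting p = 2, q = 4:
LHS = 2³ - 4³ = -56
RHS = (2 - 4)(2² + 2·4 + 4²) = -56

The sides agree, so this pair does not disprove the claim.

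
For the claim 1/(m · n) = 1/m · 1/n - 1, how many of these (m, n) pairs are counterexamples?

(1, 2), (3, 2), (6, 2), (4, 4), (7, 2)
5

Testing each pair:
(1, 2): LHS = 1/2, RHS = -1/2 → counterexample
(3, 2): LHS = 1/6, RHS = -5/6 → counterexample
(6, 2): LHS = 1/12, RHS = -11/12 → counterexample
(4, 4): LHS = 1/16, RHS = -15/16 → counterexample
(7, 2): LHS = 1/14, RHS = -13/14 → counterexample

That makes 5 counterexamples.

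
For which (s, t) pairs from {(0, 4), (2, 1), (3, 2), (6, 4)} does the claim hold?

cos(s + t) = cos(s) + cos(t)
None

Testing each pair:
(0, 4): LHS = cos(4) ≈ -0.6536, RHS = cos(4) + 1 ≈ 0.3464 → fails
(2, 1): LHS = cos(3) ≈ -0.99, RHS = cos(2) + cos(1) ≈ 0.1242 → fails
(3, 2): LHS = cos(5) ≈ 0.2837, RHS = cos(3) + cos(2) ≈ -1.406 → fails
(6, 4): LHS = cos(10) ≈ -0.8391, RHS = cos(4) + cos(6) ≈ 0.3065 → fails

No pair satisfies the claim.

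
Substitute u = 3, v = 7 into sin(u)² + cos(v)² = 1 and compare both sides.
LHS = sin(3)² + cos(7)² ≈ 0.5883
RHS = 1

LHS ≠ RHS (they differ by about 0.4117), so the equation does not hold here.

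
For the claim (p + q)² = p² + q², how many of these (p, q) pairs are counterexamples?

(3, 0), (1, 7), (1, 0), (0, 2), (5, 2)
Testing each pair:
(3, 0): LHS = 9, RHS = 9 → satisfies claim
(1, 7): LHS = 64, RHS = 50 → counterexample
(1, 0): LHS = 1, RHS = 1 → satisfies claim
(0, 2): LHS = 4, RHS = 4 → satisfies claim
(5, 2): LHS = 49, RHS = 29 → counterexample

That makes 2 counterexamples.

Answer: 2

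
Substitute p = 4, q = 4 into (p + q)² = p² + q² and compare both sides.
LHS = (4 + 4)² = 64
RHS = 4² + 4² = 32

LHS ≠ RHS, so the equation does not hold here.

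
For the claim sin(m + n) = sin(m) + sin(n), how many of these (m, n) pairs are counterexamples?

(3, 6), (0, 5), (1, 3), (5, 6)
3

Testing each pair:
(3, 6): LHS = sin(9) ≈ 0.4121, RHS = sin(6) + sin(3) ≈ -0.1383 → counterexample
(0, 5): LHS = sin(5) ≈ -0.9589, RHS = sin(5) ≈ -0.9589 → satisfies claim
(1, 3): LHS = sin(4) ≈ -0.7568, RHS = sin(3) + sin(1) ≈ 0.9826 → counterexample
(5, 6): LHS = sin(11) ≈ -1, RHS = sin(5) + sin(6) ≈ -1.238 → counterexample

That makes 3 counterexamples.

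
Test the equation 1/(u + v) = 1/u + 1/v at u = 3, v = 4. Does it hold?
Fails

Substituting u = 3, v = 4:

LHS = 1/(3 + 4) = 1/7
RHS = 1/3 + 1/4 = 7/12

LHS ≠ RHS, so the equation does not hold at this point.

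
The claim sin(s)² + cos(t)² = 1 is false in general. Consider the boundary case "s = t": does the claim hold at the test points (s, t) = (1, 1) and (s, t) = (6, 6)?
At (1, 1): LHS = cos(1)² + sin(1)² = 1, RHS = 1 → equal
At (6, 6): LHS = sin(6)² + cos(6)² = 1, RHS = 1 → equal

So the claim does hold at both of these boundary points, even though it is not an identity.

Answer: Yes, holds at both test points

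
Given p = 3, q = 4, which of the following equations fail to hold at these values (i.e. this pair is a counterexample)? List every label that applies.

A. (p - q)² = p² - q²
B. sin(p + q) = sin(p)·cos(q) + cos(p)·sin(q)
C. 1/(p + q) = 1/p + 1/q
Evaluating each claim at the given values:
A. LHS = 1, RHS = -7 → fails here (LHS ≠ RHS)
B. LHS = sin(7) ≈ 0.657, RHS = sin(3)·cos(4) + sin(4)·cos(3) ≈ 0.657 → holds here (LHS = RHS)
C. LHS = 1/7, RHS = 7/12 → fails here (LHS ≠ RHS)

Answer: A, C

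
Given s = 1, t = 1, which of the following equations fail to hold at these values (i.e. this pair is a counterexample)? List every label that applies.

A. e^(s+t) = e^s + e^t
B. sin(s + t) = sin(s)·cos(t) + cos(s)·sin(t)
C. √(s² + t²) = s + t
Evaluating each claim at the given values:
A. LHS = e^2 ≈ 7.389, RHS = 2·e ≈ 5.437 → fails here (LHS ≠ RHS)
B. LHS = sin(2) ≈ 0.9093, RHS = 2·sin(1)·cos(1) ≈ 0.9093 → holds here (LHS = RHS)
C. LHS = √(2) ≈ 1.414, RHS = 2 → fails here (LHS ≠ RHS)

Answer: A, C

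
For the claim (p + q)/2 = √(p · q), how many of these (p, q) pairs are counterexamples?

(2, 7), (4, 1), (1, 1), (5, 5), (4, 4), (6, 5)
Testing each pair:
(2, 7): LHS = 9/2, RHS = √(14) ≈ 3.742 → counterexample
(4, 1): LHS = 5/2, RHS = 2 → counterexample
(1, 1): LHS = 1, RHS = 1 → satisfies claim
(5, 5): LHS = 5, RHS = 5 → satisfies claim
(4, 4): LHS = 4, RHS = 4 → satisfies claim
(6, 5): LHS = 11/2, RHS = √(30) ≈ 5.477 → counterexample

That makes 3 counterexamples.

Answer: 3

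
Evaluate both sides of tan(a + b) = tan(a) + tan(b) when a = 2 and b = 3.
LHS = tan(2 + 3) = tan(5) ≈ -3.381
RHS = tan(2) + tan(3) ≈ -2.328

LHS ≠ RHS (they differ by about 1.053), so the equation does not hold here.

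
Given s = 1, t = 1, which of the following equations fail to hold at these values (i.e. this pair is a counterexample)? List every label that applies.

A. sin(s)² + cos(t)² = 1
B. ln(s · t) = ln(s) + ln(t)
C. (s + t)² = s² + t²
Evaluating each claim at the given values:
A. LHS = cos(1)² + sin(1)² = 1, RHS = 1 → holds here (LHS = RHS)
B. LHS = 0, RHS = 0 → holds here (LHS = RHS)
C. LHS = 4, RHS = 2 → fails here (LHS ≠ RHS)

Answer: C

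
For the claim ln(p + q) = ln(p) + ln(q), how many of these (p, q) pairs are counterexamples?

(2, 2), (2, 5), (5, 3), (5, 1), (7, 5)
Testing each pair:
(2, 2): LHS = ln(4) ≈ 1.386, RHS = 2·ln(2) ≈ 1.386 → satisfies claim
(2, 5): LHS = ln(7) ≈ 1.946, RHS = ln(2) + ln(5) ≈ 2.303 → counterexample
(5, 3): LHS = ln(8) ≈ 2.079, RHS = ln(3) + ln(5) ≈ 2.708 → counterexample
(5, 1): LHS = ln(6) ≈ 1.792, RHS = ln(5) ≈ 1.609 → counterexample
(7, 5): LHS = ln(12) ≈ 2.485, RHS = ln(5) + ln(7) ≈ 3.555 → counterexample

That makes 4 counterexamples.

Answer: 4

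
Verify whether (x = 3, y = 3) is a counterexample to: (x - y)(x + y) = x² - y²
Substituting x = 3, y = 3:
LHS = (3 - 3)(3 + 3) = 0
RHS = 3² - 3² = 0

The sides agree, so this pair does not disprove the claim.

Answer: No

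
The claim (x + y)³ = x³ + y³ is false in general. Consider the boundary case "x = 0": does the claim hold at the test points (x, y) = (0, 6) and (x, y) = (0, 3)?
At (0, 6): LHS = 216, RHS = 216 → equal
At (0, 3): LHS = 27, RHS = 27 → equal

So the claim does hold at both of these boundary points, even though it is not an identity.

Answer: Yes, holds at both test points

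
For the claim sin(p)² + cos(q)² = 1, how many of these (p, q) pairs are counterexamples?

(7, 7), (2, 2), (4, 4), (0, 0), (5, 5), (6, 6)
Testing each pair:
(7, 7): LHS = sin(7)² + cos(7)² = 1, RHS = 1 → satisfies claim
(2, 2): LHS = cos(2)² + sin(2)² = 1, RHS = 1 → satisfies claim
(4, 4): LHS = cos(4)² + sin(4)² = 1, RHS = 1 → satisfies claim
(0, 0): LHS = 1, RHS = 1 → satisfies claim
(5, 5): LHS = cos(5)² + sin(5)² = 1, RHS = 1 → satisfies claim
(6, 6): LHS = sin(6)² + cos(6)² = 1, RHS = 1 → satisfies claim

That makes 0 counterexamples.

Answer: 0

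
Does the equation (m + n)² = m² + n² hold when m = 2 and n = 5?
Fails

Substituting m = 2, n = 5:

LHS = (2 + 5)² = 49
RHS = 2² + 5² = 29

LHS ≠ RHS, so the equation does not hold at this point.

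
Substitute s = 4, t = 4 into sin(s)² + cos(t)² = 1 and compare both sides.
LHS = sin(4)² + cos(4)² = 1
RHS = 1

LHS = RHS: the two sides agree.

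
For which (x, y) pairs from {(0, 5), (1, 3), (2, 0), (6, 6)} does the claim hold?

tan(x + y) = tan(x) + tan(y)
Testing each pair:
(0, 5): LHS = tan(5) ≈ -3.381, RHS = tan(5) ≈ -3.381 → holds
(1, 3): LHS = tan(4) ≈ 1.158, RHS = tan(3) + tan(1) ≈ 1.415 → fails
(2, 0): LHS = tan(2) ≈ -2.185, RHS = tan(2) ≈ -2.185 → holds
(6, 6): LHS = tan(12) ≈ -0.6359, RHS = 2·tan(6) ≈ -0.582 → fails

2 of 4 pairs satisfy the claim.

Answer: (0, 5), (2, 0)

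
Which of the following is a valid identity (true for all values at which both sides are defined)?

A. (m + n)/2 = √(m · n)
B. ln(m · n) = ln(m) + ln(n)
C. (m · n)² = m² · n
B

A: fails at (2, 7) — LHS = 9/2, RHS = √(14) ≈ 3.742.
B: holds — e.g. at (4, 4), both sides equal ln(16) ≈ 2.773.
C: fails at (4, 5) — LHS = 400, RHS = 80.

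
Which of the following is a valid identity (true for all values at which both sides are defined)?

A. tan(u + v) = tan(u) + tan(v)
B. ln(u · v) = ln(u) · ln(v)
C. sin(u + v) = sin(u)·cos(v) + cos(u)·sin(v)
A: fails at (1, 5) — LHS = tan(6) ≈ -0.291, RHS = tan(5) + tan(1) ≈ -1.823.
B: fails at (5, 5) — LHS = ln(25) ≈ 3.219, RHS = ln(5)² ≈ 2.59.
C: holds — e.g. at (4, 4), both sides equal sin(8) ≈ 0.9894.

Answer: C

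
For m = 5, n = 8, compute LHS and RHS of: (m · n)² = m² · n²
LHS = (5 · 8)² = 1600
RHS = 5² · 8² = 1600

LHS = RHS: the two sides agree.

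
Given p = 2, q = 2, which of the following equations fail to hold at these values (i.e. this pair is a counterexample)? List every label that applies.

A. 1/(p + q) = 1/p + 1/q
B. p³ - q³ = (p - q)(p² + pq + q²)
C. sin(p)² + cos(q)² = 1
Evaluating each claim at the given values:
A. LHS = 1/4, RHS = 1 → fails here (LHS ≠ RHS)
B. LHS = 0, RHS = 0 → holds here (LHS = RHS)
C. LHS = cos(2)² + sin(2)² = 1, RHS = 1 → holds here (LHS = RHS)

Answer: A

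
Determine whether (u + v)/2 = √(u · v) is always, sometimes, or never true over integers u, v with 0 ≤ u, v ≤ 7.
It holds at (u, v) = (3, 3) (both sides equal 3), but fails at (u, v) = (0, 1) (LHS = 1/2, RHS = 0).

Answer: Sometimes true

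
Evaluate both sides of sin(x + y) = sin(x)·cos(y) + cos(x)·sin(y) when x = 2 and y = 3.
LHS = sin(2 + 3) = sin(5) ≈ -0.9589
RHS = sin(2)·cos(3) + cos(2)·sin(3) = sin(2)·cos(3) + sin(3)·cos(2) ≈ -0.9589

LHS = RHS: the two sides agree.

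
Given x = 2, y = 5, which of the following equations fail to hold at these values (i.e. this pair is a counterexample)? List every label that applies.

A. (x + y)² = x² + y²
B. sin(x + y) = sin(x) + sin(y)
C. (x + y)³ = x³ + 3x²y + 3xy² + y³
A, B

Evaluating each claim at the given values:
A. LHS = 49, RHS = 29 → fails here (LHS ≠ RHS)
B. LHS = sin(7) ≈ 0.657, RHS = sin(5) + sin(2) ≈ -0.04963 → fails here (LHS ≠ RHS)
C. LHS = 343, RHS = 343 → holds here (LHS = RHS)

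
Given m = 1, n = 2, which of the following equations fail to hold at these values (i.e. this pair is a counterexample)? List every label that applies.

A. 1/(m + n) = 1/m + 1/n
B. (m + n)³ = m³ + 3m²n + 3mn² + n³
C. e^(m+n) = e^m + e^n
A, C

Evaluating each claim at the given values:
A. LHS = 1/3, RHS = 3/2 → fails here (LHS ≠ RHS)
B. LHS = 27, RHS = 27 → holds here (LHS = RHS)
C. LHS = e^3 ≈ 20.09, RHS = e + e^2 ≈ 10.11 → fails here (LHS ≠ RHS)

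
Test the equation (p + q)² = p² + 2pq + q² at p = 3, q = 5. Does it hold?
Substituting p = 3, q = 5:

LHS = (3 + 5)² = 64
RHS = 3² + 2·3·5 + 5² = 64

LHS = RHS, so the equation holds at this point.

Answer: Holds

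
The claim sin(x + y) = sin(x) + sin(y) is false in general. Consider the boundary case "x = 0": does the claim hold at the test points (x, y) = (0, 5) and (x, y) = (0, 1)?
Yes, holds at both test points

At (0, 5): LHS = sin(5) ≈ -0.9589, RHS = sin(5) ≈ -0.9589 → equal
At (0, 1): LHS = sin(1) ≈ 0.8415, RHS = sin(1) ≈ 0.8415 → equal

So the claim does hold at both of these boundary points, even though it is not an identity.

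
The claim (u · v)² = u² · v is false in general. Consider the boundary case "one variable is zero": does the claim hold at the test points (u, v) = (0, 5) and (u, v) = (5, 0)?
At (0, 5): LHS = 0, RHS = 0 → equal
At (5, 0): LHS = 0, RHS = 0 → equal

So the claim does hold at both of these boundary points, even though it is not an identity.

Answer: Yes, holds at both test points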